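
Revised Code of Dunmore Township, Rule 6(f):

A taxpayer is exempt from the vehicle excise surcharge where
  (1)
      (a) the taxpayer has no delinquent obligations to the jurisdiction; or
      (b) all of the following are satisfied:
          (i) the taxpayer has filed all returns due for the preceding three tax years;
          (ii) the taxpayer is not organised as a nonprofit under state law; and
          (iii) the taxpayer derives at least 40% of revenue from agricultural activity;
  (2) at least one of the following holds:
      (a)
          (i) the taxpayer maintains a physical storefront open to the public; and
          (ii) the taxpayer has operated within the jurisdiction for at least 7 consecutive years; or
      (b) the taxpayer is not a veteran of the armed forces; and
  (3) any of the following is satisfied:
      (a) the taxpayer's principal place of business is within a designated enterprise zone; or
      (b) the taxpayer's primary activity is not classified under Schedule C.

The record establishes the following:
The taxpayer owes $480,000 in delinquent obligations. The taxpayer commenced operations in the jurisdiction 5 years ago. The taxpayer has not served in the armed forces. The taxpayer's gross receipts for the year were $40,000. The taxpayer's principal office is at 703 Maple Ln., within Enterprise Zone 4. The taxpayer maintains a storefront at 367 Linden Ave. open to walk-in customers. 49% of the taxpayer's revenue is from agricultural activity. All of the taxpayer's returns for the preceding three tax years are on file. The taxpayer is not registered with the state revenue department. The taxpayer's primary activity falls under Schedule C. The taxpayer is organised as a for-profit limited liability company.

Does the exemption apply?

Yes — exempt.

(a) no delinquency — fails.
(i) returns current — met.
(ii) not (nonprofit) — holds.
(iii) ≥40% agricultural — met.
So (b) is satisfied (T AND T AND T).
(1): F OR T → true.
(i) has storefront — satisfied.
(ii) ≥ 7 yrs in jurisdiction — not met.
So (a) is not satisfied (T AND F).
(b) not (veteran) — met.
(2) = F OR T = true.
(a) in enterprise zone — holds.
(b) not (Schedule C activity) — not satisfied.
(3): T OR F → true.
Overall: T AND T AND T → true.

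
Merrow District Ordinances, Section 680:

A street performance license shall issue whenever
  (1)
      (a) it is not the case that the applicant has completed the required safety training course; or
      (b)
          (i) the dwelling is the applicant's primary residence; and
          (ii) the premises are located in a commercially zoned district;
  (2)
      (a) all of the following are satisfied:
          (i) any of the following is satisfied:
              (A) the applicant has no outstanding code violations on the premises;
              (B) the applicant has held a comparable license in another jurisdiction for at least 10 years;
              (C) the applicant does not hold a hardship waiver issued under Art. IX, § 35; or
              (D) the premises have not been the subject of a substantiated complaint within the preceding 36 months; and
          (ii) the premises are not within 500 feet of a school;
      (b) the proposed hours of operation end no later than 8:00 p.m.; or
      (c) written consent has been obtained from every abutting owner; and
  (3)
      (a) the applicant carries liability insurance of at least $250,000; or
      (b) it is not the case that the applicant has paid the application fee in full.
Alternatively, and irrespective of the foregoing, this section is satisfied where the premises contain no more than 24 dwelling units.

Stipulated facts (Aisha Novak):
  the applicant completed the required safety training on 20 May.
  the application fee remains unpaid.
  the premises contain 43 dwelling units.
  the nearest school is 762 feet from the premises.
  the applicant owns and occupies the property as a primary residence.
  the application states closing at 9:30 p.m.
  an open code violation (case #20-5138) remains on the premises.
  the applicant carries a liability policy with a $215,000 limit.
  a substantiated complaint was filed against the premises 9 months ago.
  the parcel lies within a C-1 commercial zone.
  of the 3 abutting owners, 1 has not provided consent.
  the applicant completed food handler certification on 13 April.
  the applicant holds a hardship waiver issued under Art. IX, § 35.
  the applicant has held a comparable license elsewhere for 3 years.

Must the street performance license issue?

No — denied.

(a) not (safety training) — fails.
(i) primary residence — met.
(ii) commercially zoned — satisfied.
So (b) is satisfied (T AND T).
So (1) is satisfied (F OR T).
(A) no code violations — fails.
(B) prior license ≥ 10 yr — not satisfied.
(C) not (hardship waiver) — not met.
(D) no complaint in 36 mo. — not satisfied.
(i): F OR F OR F OR F → false.
(ii) ≥500 ft from school — satisfied.
(a): F AND T → false.
(b) closes by 8 p.m. — not met.
(c) all abutters consent — not met.
(2): F OR F OR F → false.
(a) insurance ≥ $250,000 — fails.
(b) not (fee paid) — holds.
So (3) is satisfied (F OR T).
Overall: T AND F AND T → false.
Exception (≤ 24 units) — not satisfied.
Result: main false OR exception false → false.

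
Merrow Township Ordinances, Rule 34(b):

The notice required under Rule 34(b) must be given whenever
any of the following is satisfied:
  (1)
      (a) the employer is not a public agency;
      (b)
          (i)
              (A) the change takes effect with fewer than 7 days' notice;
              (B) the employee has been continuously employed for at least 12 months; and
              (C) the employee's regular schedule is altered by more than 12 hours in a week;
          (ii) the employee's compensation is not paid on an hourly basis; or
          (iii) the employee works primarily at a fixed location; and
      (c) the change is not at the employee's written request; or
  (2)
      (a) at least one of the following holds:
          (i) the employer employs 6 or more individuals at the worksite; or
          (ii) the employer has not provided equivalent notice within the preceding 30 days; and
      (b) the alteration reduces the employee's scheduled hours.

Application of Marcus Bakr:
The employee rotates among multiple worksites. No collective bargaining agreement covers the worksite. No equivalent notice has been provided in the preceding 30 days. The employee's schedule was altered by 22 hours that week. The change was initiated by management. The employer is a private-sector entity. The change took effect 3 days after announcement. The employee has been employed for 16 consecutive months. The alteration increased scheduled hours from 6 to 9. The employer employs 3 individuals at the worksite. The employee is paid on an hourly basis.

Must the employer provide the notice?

Yes — required.

(a) not (public agency) — met.
(A) < 7 days' notice — satisfied.
(B) tenure ≥ 12 mo. — satisfied.
(C) schedule shift > 12h — holds.
(i): T AND T AND T → true.
(ii) not (hourly-paid) — not satisfied.
(iii) fixed location — fails.
So (b) is satisfied (T OR F OR F).
(c) not employee-requested — satisfied.
(1) = T AND T AND T = true.
(i) ≥ 6 at site — not met.
(ii) no recent notice — satisfied.
(a): F OR T → true.
(b) hours reduced — not met.
(2): T AND F → false.
So Overall is satisfied (T OR F).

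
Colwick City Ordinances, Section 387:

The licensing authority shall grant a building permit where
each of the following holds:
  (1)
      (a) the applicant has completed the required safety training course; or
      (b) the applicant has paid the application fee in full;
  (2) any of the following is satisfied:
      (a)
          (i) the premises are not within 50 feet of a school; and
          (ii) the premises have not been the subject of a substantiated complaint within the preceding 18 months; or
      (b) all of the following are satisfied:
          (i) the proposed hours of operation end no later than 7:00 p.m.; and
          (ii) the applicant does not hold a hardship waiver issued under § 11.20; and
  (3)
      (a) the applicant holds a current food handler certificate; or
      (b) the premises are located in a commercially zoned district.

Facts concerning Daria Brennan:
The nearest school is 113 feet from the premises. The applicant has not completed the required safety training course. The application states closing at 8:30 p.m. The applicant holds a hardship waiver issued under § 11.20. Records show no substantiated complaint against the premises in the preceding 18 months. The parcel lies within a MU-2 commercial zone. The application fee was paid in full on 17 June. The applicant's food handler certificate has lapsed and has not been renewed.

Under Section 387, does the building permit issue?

(a) safety training — not met.
(b) fee paid — met.
(1): F OR T → true.
(i) ≥50 ft from school — satisfied.
(ii) no complaint in 18 mo. — satisfied.
(a): T AND T → true.
(i) closes by 7 p.m. — not met.
(ii) not (hardship waiver) — not met.
(b): F AND F → false.
(2) = T OR F = true.
(a) food handler cert. — not satisfied.
(b) commercially zoned — satisfied.
So (3) is satisfied (F OR T).
So Overall is satisfied (T AND T AND T).

Yes — granted.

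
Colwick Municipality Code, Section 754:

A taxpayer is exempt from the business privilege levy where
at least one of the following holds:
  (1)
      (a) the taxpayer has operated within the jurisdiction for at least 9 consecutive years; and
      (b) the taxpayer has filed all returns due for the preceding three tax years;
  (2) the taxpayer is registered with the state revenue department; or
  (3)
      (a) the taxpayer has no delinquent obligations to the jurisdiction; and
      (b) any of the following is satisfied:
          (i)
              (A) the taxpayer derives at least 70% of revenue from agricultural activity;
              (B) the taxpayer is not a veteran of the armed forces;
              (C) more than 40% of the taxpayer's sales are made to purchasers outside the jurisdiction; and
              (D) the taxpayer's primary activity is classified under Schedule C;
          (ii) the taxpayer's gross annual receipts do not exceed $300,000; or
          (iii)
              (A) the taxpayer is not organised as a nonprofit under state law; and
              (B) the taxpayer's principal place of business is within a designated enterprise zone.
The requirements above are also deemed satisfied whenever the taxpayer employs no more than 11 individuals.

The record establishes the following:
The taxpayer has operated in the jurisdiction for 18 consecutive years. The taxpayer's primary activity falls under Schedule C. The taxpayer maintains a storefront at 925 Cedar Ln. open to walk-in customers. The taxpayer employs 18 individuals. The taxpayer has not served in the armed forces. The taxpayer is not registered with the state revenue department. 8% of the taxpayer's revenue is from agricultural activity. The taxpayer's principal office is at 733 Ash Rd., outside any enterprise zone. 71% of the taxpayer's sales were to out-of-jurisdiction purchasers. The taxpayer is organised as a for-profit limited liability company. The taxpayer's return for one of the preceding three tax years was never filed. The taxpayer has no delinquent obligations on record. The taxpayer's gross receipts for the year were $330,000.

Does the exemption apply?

No — not exempt.

(a) ≥ 9 yrs in jurisdiction — met.
(b) returns current — fails.
(1) = T AND F = false.
(2) state-registered — not satisfied.
(a) no delinquency — holds.
(A) ≥70% agricultural — fails.
(B) not (veteran) — holds.
(C) >40% out-of-jur. sales — met.
(D) Schedule C activity — satisfied.
(i): F AND T AND T AND T → false.
(ii) receipts ≤ $300,000 — fails.
(A) not (nonprofit) — satisfied.
(B) in enterprise zone — not satisfied.
(iii): T AND F → false.
(b) = F OR F OR F = false.
So (3) is not satisfied (T AND F).
Overall = F OR F OR F = false.
Exception (≤ 11 employees) — not satisfied.
Result: main false OR exception false → false.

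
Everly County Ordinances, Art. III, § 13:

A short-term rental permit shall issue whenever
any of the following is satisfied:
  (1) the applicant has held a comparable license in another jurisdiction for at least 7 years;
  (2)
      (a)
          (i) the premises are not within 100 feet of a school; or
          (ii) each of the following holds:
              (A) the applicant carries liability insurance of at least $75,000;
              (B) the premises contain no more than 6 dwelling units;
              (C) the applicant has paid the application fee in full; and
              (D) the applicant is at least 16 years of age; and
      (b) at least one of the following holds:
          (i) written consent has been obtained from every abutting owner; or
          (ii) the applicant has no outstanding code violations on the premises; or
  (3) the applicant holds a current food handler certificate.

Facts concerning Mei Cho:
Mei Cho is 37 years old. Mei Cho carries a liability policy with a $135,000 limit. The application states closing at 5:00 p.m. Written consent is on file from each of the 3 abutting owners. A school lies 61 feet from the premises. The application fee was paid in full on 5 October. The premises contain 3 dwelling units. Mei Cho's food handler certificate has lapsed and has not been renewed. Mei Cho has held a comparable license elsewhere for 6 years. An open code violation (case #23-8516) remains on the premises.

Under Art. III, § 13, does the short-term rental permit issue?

Yes — granted.

(1) prior license ≥ 7 yr — not satisfied.
(i) ≥100 ft from school — not met.
(A) insurance ≥ $75,000 — met.
(B) ≤ 6 units — met.
(C) fee paid — holds.
(D) age ≥ 16 — met.
So (ii) is satisfied (T AND T AND T AND T).
So (a) is satisfied (F OR T).
(i) all abutters consent — met.
(ii) no code violations — not met.
So (b) is satisfied (T OR F).
(2): T AND T → true.
(3) food handler cert. — fails.
So Overall is satisfied (F OR T OR F).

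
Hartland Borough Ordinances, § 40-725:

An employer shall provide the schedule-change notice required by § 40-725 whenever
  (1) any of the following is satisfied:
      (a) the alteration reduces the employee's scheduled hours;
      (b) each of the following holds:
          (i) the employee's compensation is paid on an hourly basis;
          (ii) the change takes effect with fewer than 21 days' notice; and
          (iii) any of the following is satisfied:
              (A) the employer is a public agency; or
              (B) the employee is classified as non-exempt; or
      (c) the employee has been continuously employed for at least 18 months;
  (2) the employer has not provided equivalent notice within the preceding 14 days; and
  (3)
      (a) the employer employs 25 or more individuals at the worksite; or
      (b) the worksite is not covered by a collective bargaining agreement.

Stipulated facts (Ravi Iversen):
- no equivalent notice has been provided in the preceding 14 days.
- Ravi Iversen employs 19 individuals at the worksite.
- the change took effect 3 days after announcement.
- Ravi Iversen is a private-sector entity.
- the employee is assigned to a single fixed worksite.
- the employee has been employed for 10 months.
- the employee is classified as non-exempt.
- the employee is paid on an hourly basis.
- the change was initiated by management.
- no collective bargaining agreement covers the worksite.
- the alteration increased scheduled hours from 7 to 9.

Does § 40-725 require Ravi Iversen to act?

Yes — required.

(a) hours reduced — not met.
(i) hourly-paid — satisfied.
(ii) < 21 days' notice — met.
(A) public agency — fails.
(B) non-exempt — met.
So (iii) is satisfied (F OR T).
(b) = T AND T AND T = true.
(c) tenure ≥ 18 mo. — not satisfied.
(1) = F OR T OR F = true.
(2) no recent notice — holds.
(a) ≥ 25 at site — not satisfied.
(b) no CBA — satisfied.
So (3) is satisfied (F OR T).
So Overall is satisfied (T AND T AND T).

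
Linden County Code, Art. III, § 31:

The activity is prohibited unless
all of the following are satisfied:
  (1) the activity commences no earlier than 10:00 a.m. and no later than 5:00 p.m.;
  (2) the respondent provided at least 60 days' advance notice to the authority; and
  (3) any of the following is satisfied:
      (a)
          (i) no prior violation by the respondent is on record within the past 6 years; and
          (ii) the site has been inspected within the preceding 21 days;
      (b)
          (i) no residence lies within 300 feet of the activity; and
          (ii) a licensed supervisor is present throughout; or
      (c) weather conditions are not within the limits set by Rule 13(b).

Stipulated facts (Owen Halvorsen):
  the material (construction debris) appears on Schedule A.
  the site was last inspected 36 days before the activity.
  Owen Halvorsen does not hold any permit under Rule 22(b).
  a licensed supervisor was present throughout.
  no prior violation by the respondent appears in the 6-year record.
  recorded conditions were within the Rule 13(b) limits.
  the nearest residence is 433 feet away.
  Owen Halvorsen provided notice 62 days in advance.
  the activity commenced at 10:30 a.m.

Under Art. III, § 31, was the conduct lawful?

(1) start within hours — met.
(2) ≥60 days' notice — met.
(i) no prior violation — holds.
(ii) site inspected — not met.
(a) = T AND F = false.
(i) no residence in 300 ft — satisfied.
(ii) supervisor present — holds.
So (b) is satisfied (T AND T).
(c) not (weather ok) — not satisfied.
(3) = F OR T OR F = true.
So Overall is satisfied (T AND T AND T).

Yes — lawful.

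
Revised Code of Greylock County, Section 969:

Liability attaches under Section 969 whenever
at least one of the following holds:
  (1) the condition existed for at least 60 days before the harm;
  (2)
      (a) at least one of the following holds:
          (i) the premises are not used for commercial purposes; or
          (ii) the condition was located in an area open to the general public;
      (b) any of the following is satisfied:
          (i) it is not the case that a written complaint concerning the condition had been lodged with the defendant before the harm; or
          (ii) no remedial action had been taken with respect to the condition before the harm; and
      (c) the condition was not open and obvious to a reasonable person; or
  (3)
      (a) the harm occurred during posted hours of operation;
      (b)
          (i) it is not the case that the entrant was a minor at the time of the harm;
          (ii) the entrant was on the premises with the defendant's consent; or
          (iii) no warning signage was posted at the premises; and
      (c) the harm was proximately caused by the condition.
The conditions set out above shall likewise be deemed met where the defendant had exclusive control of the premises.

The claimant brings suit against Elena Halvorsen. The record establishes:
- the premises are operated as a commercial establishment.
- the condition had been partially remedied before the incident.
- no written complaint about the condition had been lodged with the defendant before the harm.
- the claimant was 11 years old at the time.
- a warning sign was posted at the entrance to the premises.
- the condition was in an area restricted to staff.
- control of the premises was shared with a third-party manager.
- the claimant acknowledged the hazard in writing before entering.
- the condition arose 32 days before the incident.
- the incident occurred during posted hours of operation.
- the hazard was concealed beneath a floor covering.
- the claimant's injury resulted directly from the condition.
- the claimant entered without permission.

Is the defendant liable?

No — not liable.

(1) condition ≥60 days old — not met.
(i) not (commercial use) — not met.
(ii) public area — not satisfied.
So (a) is not satisfied (F OR F).
(i) not (complaint lodged) — met.
(ii) no remedial action — not satisfied.
(b): T OR F → true.
(c) not open/obvious — met.
(2) = F AND T AND T = false.
(a) during posted hours — met.
(i) not (entrant a minor) — not met.
(ii) consent to enter — not met.
(iii) no signage posted — fails.
So (b) is not satisfied (F OR F OR F).
(c) proximate cause — met.
(3): T AND F AND T → false.
Overall: F OR F OR F → false.
Exception (exclusive control) — not satisfied.
Result: main false OR exception false → false.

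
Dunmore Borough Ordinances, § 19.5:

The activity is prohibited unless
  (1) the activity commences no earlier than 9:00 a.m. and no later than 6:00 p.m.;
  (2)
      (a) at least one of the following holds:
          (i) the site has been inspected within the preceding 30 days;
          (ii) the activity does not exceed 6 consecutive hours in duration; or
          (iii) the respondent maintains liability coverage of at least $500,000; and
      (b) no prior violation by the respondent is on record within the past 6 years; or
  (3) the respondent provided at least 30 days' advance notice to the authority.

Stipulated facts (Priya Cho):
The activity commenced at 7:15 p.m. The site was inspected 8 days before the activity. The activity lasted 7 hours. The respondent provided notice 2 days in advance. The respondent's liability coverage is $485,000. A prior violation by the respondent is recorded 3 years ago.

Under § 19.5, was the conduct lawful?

(1) start within hours — fails.
(i) site inspected — met.
(ii) ≤ 6 hrs duration — fails.
(iii) coverage ≥ $500,000 — not met.
So (a) is satisfied (T OR F OR F).
(b) no prior violation — fails.
So (2) is not satisfied (T AND F).
(3) ≥30 days' notice — not satisfied.
So Overall is not satisfied (F OR F OR F).

No — unlawful.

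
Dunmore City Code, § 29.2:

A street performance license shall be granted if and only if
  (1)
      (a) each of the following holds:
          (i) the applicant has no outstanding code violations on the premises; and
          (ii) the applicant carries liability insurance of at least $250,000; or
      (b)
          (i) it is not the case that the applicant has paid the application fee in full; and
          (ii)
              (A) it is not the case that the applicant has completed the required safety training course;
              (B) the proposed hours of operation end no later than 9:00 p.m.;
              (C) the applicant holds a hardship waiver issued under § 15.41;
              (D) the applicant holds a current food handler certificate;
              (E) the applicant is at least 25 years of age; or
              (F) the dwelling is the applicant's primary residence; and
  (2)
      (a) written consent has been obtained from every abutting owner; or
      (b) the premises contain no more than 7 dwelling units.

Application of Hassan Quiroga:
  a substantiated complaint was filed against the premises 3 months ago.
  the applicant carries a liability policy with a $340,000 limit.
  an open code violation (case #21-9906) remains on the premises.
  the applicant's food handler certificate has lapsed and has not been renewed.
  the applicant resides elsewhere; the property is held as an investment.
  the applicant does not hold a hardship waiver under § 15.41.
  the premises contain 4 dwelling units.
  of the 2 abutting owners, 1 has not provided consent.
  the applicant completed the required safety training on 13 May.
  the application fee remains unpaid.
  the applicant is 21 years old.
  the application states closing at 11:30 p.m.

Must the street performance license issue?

(i) no code violations — fails.
(ii) insurance ≥ $250,000 — met.
(a) = F AND T = false.
(i) not (fee paid) — holds.
(A) not (safety training) — not satisfied.
(B) closes by 9 p.m. — fails.
(C) hardship waiver — not met.
(D) food handler cert. — not met.
(E) age ≥ 25 — not met.
(F) primary residence — not met.
(ii) = F OR F OR F OR F OR F OR F = false.
(b): T AND F → false.
(1) = F OR F = false.
(a) all abutters consent — fails.
(b) ≤ 7 units — met.
(2): F OR T → true.
Overall: F AND T → false.

No — denied.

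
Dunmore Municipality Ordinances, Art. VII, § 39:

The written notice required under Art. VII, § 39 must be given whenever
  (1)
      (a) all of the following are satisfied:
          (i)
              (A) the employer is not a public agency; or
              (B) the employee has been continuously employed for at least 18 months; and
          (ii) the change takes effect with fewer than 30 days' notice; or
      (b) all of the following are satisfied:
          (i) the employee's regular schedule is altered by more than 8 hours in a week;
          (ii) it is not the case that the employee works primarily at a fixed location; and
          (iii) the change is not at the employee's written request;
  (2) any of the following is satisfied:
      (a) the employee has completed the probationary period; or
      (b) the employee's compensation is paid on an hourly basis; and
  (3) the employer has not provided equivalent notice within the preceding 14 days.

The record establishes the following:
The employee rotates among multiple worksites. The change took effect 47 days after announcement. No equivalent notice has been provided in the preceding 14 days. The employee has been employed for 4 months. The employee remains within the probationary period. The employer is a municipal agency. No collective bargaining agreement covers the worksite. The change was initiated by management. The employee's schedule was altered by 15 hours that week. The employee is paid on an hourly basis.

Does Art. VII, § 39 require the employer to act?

Yes — required.

(A) not (public agency) — fails.
(B) tenure ≥ 18 mo. — not satisfied.
So (i) is not satisfied (F OR F).
(ii) < 30 days' notice — not satisfied.
(a): F AND F → false.
(i) schedule shift > 8h — met.
(ii) not (fixed location) — holds.
(iii) not employee-requested — holds.
So (b) is satisfied (T AND T AND T).
(1): F OR T → true.
(a) past probation — not satisfied.
(b) hourly-paid — satisfied.
(2): F OR T → true.
(3) no recent notice — satisfied.
Overall: T AND T AND T → true.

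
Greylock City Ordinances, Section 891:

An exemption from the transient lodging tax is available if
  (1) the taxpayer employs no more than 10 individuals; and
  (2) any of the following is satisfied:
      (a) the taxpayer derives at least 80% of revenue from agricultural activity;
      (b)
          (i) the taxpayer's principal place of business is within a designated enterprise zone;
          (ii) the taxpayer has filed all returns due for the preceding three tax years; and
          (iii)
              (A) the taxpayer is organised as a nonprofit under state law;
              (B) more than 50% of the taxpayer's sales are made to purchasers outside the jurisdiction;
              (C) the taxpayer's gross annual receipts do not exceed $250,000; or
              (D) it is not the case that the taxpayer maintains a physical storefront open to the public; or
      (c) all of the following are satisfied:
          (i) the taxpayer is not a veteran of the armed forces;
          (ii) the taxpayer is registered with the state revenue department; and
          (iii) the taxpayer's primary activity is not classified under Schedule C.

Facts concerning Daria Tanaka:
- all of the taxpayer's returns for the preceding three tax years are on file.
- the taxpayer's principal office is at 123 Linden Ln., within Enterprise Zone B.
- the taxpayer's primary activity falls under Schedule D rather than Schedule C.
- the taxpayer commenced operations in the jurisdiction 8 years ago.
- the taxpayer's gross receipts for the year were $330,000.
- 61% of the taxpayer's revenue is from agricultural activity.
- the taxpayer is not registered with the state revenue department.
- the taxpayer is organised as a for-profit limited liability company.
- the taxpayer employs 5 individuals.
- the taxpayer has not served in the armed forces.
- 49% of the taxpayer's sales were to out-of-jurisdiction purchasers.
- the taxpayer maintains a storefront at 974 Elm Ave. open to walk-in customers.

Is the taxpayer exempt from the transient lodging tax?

(1) ≤ 10 employees — satisfied.
(a) ≥80% agricultural — fails.
(i) in enterprise zone — holds.
(ii) returns current — met.
(A) nonprofit — not satisfied.
(B) >50% out-of-jur. sales — not met.
(C) receipts ≤ $250,000 — fails.
(D) not (has storefront) — not satisfied.
(iii): F OR F OR F OR F → false.
(b) = T AND T AND F = false.
(i) not (veteran) — met.
(ii) state-registered — not met.
(iii) not (Schedule C activity) — met.
So (c) is not satisfied (T AND F AND T).
So (2) is not satisfied (F OR F OR F).
Overall = T AND F = false.

No — not exempt.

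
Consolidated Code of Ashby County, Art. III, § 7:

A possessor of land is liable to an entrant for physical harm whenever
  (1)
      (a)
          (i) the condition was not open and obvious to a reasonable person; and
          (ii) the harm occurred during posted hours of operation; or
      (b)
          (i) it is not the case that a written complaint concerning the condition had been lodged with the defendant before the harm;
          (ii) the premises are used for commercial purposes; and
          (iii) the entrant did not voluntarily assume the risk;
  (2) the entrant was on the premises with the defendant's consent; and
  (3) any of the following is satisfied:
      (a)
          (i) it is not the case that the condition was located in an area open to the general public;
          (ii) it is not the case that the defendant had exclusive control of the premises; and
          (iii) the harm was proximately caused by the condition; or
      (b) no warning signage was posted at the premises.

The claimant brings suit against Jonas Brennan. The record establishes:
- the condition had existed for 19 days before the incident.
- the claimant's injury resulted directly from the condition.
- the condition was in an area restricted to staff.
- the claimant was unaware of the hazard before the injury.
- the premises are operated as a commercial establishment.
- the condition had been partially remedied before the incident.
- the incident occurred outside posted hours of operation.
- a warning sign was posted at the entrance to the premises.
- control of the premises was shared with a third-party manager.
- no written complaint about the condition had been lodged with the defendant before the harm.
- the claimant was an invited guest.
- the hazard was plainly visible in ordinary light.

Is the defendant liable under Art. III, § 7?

Yes — liable.

(i) not open/obvious — not met.
(ii) during posted hours — not satisfied.
(a): F AND F → false.
(i) not (complaint lodged) — holds.
(ii) commercial use — met.
(iii) no assumed risk — met.
(b) = T AND T AND T = true.
(1): F OR T → true.
(2) consent to enter — met.
(i) not (public area) — holds.
(ii) not (exclusive control) — holds.
(iii) proximate cause — satisfied.
(a) = T AND T AND T = true.
(b) no signage posted — fails.
(3) = T OR F = true.
So Overall is satisfied (T AND T AND T).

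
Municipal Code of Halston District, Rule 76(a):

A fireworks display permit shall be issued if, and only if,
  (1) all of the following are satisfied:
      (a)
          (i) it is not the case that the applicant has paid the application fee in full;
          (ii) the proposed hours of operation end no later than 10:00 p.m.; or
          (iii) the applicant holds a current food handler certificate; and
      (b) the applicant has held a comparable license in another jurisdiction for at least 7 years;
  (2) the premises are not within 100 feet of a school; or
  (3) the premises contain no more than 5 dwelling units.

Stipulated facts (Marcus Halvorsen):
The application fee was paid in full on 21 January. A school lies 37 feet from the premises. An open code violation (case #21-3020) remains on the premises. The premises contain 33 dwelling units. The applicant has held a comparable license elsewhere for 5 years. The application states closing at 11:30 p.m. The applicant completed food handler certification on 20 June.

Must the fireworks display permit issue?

(i) not (fee paid) — not met.
(ii) closes by 10 p.m. — fails.
(iii) food handler cert. — holds.
(a) = F OR F OR T = true.
(b) prior license ≥ 7 yr — not satisfied.
(1) = T AND F = false.
(2) ≥100 ft from school — not satisfied.
(3) ≤ 5 units — not met.
Overall: F OR F OR F → false.

No — denied.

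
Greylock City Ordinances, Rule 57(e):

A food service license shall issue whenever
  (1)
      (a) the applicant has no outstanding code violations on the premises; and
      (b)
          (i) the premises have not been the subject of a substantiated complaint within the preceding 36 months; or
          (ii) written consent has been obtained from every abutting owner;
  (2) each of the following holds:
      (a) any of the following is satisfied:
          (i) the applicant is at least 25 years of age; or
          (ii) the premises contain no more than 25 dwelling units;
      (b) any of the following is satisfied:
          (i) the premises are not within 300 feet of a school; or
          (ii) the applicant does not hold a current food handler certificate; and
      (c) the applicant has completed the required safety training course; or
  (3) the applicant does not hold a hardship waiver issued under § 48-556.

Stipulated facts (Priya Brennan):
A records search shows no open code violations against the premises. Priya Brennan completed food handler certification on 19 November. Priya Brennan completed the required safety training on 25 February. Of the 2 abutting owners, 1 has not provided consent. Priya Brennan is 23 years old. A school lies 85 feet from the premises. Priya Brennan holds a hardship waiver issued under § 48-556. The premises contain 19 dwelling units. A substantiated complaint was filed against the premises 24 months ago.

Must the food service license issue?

(a) no code violations — met.
(i) no complaint in 36 mo. — not met.
(ii) all abutters consent — fails.
So (b) is not satisfied (F OR F).
(1) = T AND F = false.
(i) age ≥ 25 — fails.
(ii) ≤ 25 units — holds.
So (a) is satisfied (F OR T).
(i) ≥300 ft from school — not satisfied.
(ii) not (food handler cert.) — not satisfied.
(b) = F OR F = false.
(c) safety training — satisfied.
(2): T AND F AND T → false.
(3) not (hardship waiver) — not met.
Overall: F OR F OR F → false.

No — denied.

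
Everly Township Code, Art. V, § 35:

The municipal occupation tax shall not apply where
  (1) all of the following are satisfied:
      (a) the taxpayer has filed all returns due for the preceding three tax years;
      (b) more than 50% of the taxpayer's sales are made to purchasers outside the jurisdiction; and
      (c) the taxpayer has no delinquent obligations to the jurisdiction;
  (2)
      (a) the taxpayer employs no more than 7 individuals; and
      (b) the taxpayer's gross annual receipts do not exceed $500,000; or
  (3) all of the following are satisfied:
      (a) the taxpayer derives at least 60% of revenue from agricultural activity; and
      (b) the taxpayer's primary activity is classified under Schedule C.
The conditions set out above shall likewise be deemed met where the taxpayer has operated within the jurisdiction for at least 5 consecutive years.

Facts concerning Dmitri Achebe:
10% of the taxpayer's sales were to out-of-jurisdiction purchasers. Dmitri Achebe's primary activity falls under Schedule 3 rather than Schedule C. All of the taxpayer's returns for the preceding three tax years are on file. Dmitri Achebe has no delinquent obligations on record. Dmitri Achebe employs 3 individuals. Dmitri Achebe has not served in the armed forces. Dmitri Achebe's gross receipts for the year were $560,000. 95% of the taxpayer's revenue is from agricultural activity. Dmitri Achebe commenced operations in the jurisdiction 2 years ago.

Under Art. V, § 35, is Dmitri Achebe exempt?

(a) returns current — satisfied.
(b) >50% out-of-jur. sales — fails.
(c) no delinquency — satisfied.
So (1) is not satisfied (T AND F AND T).
(a) ≤ 7 employees — satisfied.
(b) receipts ≤ $500,000 — fails.
(2) = T AND F = false.
(a) ≥60% agricultural — met.
(b) Schedule C activity — not satisfied.
(3): T AND F → false.
Overall = F OR F OR F = false.
Exception (≥ 5 yrs in jurisdiction) — not satisfied.
Result: main false OR exception false → false.

No — not exempt.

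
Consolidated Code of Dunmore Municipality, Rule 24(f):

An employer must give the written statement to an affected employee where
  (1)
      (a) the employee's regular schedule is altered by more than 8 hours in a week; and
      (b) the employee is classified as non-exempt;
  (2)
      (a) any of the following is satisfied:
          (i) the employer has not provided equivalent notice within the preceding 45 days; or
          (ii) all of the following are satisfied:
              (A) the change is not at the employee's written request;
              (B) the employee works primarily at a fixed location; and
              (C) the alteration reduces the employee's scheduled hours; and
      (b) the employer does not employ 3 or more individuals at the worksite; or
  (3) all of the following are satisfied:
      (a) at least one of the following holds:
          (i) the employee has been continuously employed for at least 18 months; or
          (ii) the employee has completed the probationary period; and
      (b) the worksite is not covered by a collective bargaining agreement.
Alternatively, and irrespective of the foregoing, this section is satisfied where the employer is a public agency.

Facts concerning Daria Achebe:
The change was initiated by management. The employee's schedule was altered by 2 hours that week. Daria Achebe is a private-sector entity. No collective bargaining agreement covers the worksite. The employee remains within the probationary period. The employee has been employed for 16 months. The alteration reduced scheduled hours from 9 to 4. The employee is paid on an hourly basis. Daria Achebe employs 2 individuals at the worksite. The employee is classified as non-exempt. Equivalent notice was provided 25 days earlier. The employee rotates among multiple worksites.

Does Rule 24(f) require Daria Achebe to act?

No — not required.

(a) schedule shift > 8h — not met.
(b) non-exempt — satisfied.
(1): F AND T → false.
(i) no recent notice — not satisfied.
(A) not employee-requested — satisfied.
(B) fixed location — not satisfied.
(C) hours reduced — satisfied.
(ii) = T AND F AND T = false.
(a): F OR F → false.
(b) not (≥ 3 at site) — met.
So (2) is not satisfied (F AND T).
(i) tenure ≥ 18 mo. — not met.
(ii) past probation — fails.
So (a) is not satisfied (F OR F).
(b) no CBA — met.
(3): F AND T → false.
So Overall is not satisfied (F OR F OR F).
Exception (public agency) — not satisfied.
Result: main false OR exception false → false.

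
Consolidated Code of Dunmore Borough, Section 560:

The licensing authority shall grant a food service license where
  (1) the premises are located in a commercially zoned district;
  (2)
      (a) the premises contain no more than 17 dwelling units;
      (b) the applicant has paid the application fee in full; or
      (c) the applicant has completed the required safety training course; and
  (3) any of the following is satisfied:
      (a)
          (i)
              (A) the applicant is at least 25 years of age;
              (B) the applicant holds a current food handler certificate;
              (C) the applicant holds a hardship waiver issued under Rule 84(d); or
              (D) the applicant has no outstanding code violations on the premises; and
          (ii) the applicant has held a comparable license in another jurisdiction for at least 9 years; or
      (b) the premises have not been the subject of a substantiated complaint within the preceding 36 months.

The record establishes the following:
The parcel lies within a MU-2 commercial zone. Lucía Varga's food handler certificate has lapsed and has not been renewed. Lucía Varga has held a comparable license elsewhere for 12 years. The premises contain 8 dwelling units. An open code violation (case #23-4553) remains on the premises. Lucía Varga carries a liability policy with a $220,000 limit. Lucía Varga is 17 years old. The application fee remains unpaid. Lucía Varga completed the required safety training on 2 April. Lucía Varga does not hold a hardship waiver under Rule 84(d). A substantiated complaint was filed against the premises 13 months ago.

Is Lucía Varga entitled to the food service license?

(1) commercially zoned — holds.
(a) ≤ 17 units — satisfied.
(b) fee paid — fails.
(c) safety training — satisfied.
(2): T OR F OR T → true.
(A) age ≥ 25 — fails.
(B) food handler cert. — not satisfied.
(C) hardship waiver — fails.
(D) no code violations — not met.
(i) = F OR F OR F OR F = false.
(ii) prior license ≥ 9 yr — holds.
So (a) is not satisfied (F AND T).
(b) no complaint in 36 mo. — not satisfied.
(3): F OR F → false.
Overall: T AND T AND F → false.

No — denied.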